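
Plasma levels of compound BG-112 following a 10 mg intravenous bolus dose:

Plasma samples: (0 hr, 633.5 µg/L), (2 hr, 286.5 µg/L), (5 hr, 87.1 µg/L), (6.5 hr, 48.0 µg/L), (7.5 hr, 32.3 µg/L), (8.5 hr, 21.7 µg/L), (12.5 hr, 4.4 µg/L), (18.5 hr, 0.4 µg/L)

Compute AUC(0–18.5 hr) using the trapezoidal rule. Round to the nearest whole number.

Trapezoidal AUC_0→18.5:
  [0→2]: (633.5+286.5)/2 × 2 = 920.0
  [2→5]: (286.5+87.1)/2 × 3 = 560.4
  [5→6.5]: (87.1+48.0)/2 × 1.5 = 101.325
  [6.5→7.5]: (48.0+32.3)/2 × 1 = 40.15
  [7.5→8.5]: (32.3+21.7)/2 × 1 = 27.0
  [8.5→12.5]: (21.7+4.4)/2 × 4 = 52.2
  [12.5→18.5]: (4.4+0.4)/2 × 6 = 14.4
  Sum = 1715.475 µg/L·hr

AUC = 1715 µg/L·hr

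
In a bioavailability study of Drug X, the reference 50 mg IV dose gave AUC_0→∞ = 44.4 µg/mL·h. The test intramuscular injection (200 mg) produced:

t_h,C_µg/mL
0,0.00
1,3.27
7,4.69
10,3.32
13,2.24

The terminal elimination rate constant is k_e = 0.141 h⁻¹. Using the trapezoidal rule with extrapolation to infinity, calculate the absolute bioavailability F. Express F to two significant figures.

Trapezoidal AUC_0→13 (intramuscular injection):
  [0→1]: (0.00+3.27)/2 × 1 = 1.635
  [1→7]: (3.27+4.69)/2 × 6 = 23.88
  [7→10]: (4.69+3.32)/2 × 3 = 12.015
  [10→13]: (3.32+2.24)/2 × 3 = 8.34
  Sum = 45.87 µg/mL·h
Tail: C_last/k_e = 2.24/0.141 = 15.887
AUC_0→∞ (intramuscular injection) = 45.87 + 15.887 = 61.757 µg/mL·h
F = (AUC_ev/D_ev)/(AUC_iv/D_iv) = (61.757/200)/(44.4/50) = 0.308785/0.888 = 0.3477

F = 0.35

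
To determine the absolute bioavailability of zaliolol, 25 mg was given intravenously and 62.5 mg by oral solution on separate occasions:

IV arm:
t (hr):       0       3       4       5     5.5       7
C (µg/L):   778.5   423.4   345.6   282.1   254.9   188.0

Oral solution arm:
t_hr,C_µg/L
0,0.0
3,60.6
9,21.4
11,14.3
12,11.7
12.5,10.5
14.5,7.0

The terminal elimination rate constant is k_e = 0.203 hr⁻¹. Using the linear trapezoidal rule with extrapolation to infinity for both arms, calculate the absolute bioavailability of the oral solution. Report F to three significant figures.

F = 0.0455

Trapezoidal AUC_0→7 (IV):
  [0→3]: (778.5+423.4)/2 × 3 = 1802.85
  [3→4]: (423.4+345.6)/2 × 1 = 384.5
  [4→5]: (345.6+282.1)/2 × 1 = 313.85
  [5→5.5]: (282.1+254.9)/2 × 0.5 = 134.25
  [5.5→7]: (254.9+188.0)/2 × 1.5 = 332.175
  Sum = 2967.625 µg/L·hr
IV tail: 188.0/0.203 = 926.108; AUC_iv,0→∞ = 2967.625 + 926.108 = 3893.733 µg/L·hr
Trapezoidal AUC_0→14.5 (oral solution):
  [0→3]: (0.0+60.6)/2 × 3 = 90.9
  [3→9]: (60.6+21.4)/2 × 6 = 246.0
  [9→11]: (21.4+14.3)/2 × 2 = 35.7
  [11→12]: (14.3+11.7)/2 × 1 = 13.0
  [12→12.5]: (11.7+10.5)/2 × 0.5 = 5.55
  [12.5→14.5]: (10.5+7.0)/2 × 2 = 17.5
  Sum = 408.65 µg/L·hr
oral solution tail: 7.0/0.203 = 34.483; AUC_ev,0→∞ = 408.65 + 34.483 = 443.133 µg/L·hr
F = (AUC_ev/D_ev)/(AUC_iv/D_iv) = (443.133/62.5)/(3893.733/25) = 7.090128/155.74932 = 0.0455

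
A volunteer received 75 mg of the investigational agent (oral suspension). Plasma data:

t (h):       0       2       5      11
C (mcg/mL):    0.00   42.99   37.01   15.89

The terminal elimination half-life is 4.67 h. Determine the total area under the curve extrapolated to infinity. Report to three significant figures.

AUC = 429 mcg/mL·h

Trapezoidal AUC_0→11:
  [0→2]: (0.00+42.99)/2 × 2 = 42.99
  [2→5]: (42.99+37.01)/2 × 3 = 120.0
  [5→11]: (37.01+15.89)/2 × 6 = 158.7
  Sum = 321.69 mcg/mL·h
k_e = ln2 / t½ = 0.693147 / 4.67 = 0.1484 h^-1
Extrapolated tail: C_last / k_e = 15.89 / 0.1484 = 107.075
AUC_0→∞ = 321.69 + 107.075 = 428.765 mcg/mL·h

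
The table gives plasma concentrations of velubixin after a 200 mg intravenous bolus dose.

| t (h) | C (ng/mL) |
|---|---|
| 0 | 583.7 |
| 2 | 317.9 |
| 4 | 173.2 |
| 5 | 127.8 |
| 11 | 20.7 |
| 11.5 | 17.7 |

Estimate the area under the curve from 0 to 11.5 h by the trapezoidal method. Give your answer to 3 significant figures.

AUC = 2000 ng/mL·h

Trapezoidal AUC_0→11.5:
  [0→2]: (583.7+317.9)/2 × 2 = 901.6
  [2→4]: (317.9+173.2)/2 × 2 = 491.1
  [4→5]: (173.2+127.8)/2 × 1 = 150.5
  [5→11]: (127.8+20.7)/2 × 6 = 445.5
  [11→11.5]: (20.7+17.7)/2 × 0.5 = 9.6
  Sum = 1998.3 ng/mL·h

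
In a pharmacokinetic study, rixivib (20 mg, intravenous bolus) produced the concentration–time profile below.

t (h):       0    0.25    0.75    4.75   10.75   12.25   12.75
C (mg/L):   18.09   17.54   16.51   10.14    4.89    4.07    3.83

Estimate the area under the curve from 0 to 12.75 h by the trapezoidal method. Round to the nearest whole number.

Trapezoidal AUC_0→12.75:
  [0→0.25]: (18.09+17.54)/2 × 0.25 = 4.45375
  [0.25→0.75]: (17.54+16.51)/2 × 0.5 = 8.5125
  [0.75→4.75]: (16.51+10.14)/2 × 4 = 53.3
  [4.75→10.75]: (10.14+4.89)/2 × 6 = 45.09
  [10.75→12.25]: (4.89+4.07)/2 × 1.5 = 6.72
  [12.25→12.75]: (4.07+3.83)/2 × 0.5 = 1.975
  Sum = 120.05125 mg/L·h

AUC = 120 mg/L·h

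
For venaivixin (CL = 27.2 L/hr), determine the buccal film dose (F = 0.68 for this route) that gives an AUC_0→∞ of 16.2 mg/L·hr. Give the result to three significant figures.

Dose = CL × AUC_0→∞ / F
     = 27.2 × 16.2 / 0.68 = 648 mg

Dose = 648 mg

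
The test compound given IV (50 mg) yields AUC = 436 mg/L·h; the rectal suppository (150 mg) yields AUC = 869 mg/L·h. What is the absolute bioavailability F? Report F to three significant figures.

F = (AUC_ev / D_ev) / (AUC_iv / D_iv)
  = (869/150) / (436/50)
  = 5.79333 / 8.72 = 0.6644

F = 0.664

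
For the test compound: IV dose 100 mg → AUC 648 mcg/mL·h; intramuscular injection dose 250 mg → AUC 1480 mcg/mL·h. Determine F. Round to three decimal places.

F = (AUC_ev / D_ev) / (AUC_iv / D_iv)
  = (1480/250) / (648/100)
  = 5.92 / 6.48 = 0.9136

F = 0.914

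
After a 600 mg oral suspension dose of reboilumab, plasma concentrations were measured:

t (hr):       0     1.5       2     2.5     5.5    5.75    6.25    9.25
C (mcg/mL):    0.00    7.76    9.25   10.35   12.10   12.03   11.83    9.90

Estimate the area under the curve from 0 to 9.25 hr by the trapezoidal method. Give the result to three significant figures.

AUC = 90.2 mcg/mL·hr

Trapezoidal AUC_0→9.25:
  [0→1.5]: (0.00+7.76)/2 × 1.5 = 5.82
  [1.5→2]: (7.76+9.25)/2 × 0.5 = 4.2525
  [2→2.5]: (9.25+10.35)/2 × 0.5 = 4.9
  [2.5→5.5]: (10.35+12.10)/2 × 3 = 33.675
  [5.5→5.75]: (12.10+12.03)/2 × 0.25 = 3.01625
  [5.75→6.25]: (12.03+11.83)/2 × 0.5 = 5.965
  [6.25→9.25]: (11.83+9.90)/2 × 3 = 32.595
  Sum = 90.22375 mcg/mL·hr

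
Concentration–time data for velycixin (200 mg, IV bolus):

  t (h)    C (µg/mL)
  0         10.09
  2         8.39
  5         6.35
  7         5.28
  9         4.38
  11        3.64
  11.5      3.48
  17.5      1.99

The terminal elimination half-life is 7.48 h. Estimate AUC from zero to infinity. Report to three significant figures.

AUC = 110 µg/mL·h

Trapezoidal AUC_0→17.5:
  [0→2]: (10.09+8.39)/2 × 2 = 18.48
  [2→5]: (8.39+6.35)/2 × 3 = 22.11
  [5→7]: (6.35+5.28)/2 × 2 = 11.63
  [7→9]: (5.28+4.38)/2 × 2 = 9.66
  [9→11]: (4.38+3.64)/2 × 2 = 8.02
  [11→11.5]: (3.64+3.48)/2 × 0.5 = 1.78
  [11.5→17.5]: (3.48+1.99)/2 × 6 = 16.41
  Sum = 88.09 µg/mL·h
k_e = ln2 / t½ = 0.693147 / 7.48 = 0.0927 h^-1
Extrapolated tail: C_last / k_e = 1.99 / 0.0927 = 21.467
AUC_0→∞ = 88.09 + 21.467 = 109.557 µg/mL·h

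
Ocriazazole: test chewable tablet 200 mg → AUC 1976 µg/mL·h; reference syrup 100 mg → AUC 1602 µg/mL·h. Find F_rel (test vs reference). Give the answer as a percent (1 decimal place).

F_rel = (AUC_test/D_test) / (AUC_ref/D_ref)
      = (1976/200) / (1602/100)
      = 9.88 / 16.02 = 0.6167 = 61.67%

F_rel = 61.7%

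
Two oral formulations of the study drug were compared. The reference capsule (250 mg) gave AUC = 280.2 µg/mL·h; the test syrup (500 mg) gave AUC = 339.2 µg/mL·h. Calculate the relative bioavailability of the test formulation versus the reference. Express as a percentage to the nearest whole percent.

F_rel = 61%

F_rel = (AUC_test/D_test) / (AUC_ref/D_ref)
      = (339.2/500) / (280.2/250)
      = 0.6784 / 1.1208 = 0.6053 = 60.53%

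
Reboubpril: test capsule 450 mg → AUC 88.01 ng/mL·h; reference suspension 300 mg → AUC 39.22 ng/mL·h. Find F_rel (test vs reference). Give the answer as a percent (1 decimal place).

F_rel = 149.6%

F_rel = (AUC_test/D_test) / (AUC_ref/D_ref)
      = (88.01/450) / (39.22/300)
      = 0.195578 / 0.130733 = 1.4960 = 149.60%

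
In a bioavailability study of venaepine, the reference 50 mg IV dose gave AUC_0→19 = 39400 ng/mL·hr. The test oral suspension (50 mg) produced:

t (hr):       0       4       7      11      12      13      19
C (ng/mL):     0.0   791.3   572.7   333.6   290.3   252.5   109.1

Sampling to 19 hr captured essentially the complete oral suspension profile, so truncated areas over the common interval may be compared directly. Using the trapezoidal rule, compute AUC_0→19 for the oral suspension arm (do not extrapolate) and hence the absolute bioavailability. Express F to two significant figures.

F = 0.18

Trapezoidal AUC_0→19 (oral suspension):
  [0→4]: (0.0+791.3)/2 × 4 = 1582.6
  [4→7]: (791.3+572.7)/2 × 3 = 2046.0
  [7→11]: (572.7+333.6)/2 × 4 = 1812.6
  [11→12]: (333.6+290.3)/2 × 1 = 311.95
  [12→13]: (290.3+252.5)/2 × 1 = 271.4
  [13→19]: (252.5+109.1)/2 × 6 = 1084.8
  Sum = 7109.35 ng/mL·hr
F = (AUC_ev/D_ev)/(AUC_iv/D_iv) = (7109.35/50)/(39400/50) = 142.187/788 = 0.1804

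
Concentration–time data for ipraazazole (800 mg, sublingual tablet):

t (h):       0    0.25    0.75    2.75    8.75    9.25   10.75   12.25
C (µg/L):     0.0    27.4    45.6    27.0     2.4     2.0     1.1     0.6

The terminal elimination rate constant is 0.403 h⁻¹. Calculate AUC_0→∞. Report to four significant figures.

AUC = 188.7 µg/L·h

Trapezoidal AUC_0→12.25:
  [0→0.25]: (0.0+27.4)/2 × 0.25 = 3.425
  [0.25→0.75]: (27.4+45.6)/2 × 0.5 = 18.25
  [0.75→2.75]: (45.6+27.0)/2 × 2 = 72.6
  [2.75→8.75]: (27.0+2.4)/2 × 6 = 88.2
  [8.75→9.25]: (2.4+2.0)/2 × 0.5 = 1.1
  [9.25→10.75]: (2.0+1.1)/2 × 1.5 = 2.325
  [10.75→12.25]: (1.1+0.6)/2 × 1.5 = 1.275
  Sum = 187.175 µg/L·h
Extrapolated tail: C_last / k_e = 0.6 / 0.403 = 1.489
AUC_0→∞ = 187.175 + 1.489 = 188.664 µg/L·h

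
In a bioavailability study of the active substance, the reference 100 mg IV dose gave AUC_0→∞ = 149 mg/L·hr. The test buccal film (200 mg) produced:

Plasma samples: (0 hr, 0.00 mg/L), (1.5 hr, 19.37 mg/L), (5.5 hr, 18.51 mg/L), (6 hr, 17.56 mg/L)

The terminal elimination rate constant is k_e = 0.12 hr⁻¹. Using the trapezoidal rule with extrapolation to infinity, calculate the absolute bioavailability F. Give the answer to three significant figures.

F = 0.824

Trapezoidal AUC_0→6 (buccal film):
  [0→1.5]: (0.00+19.37)/2 × 1.5 = 14.5275
  [1.5→5.5]: (19.37+18.51)/2 × 4 = 75.76
  [5.5→6]: (18.51+17.56)/2 × 0.5 = 9.0175
  Sum = 99.305 mg/L·hr
Tail: C_last/k_e = 17.56/0.12 = 146.333
AUC_0→∞ (buccal film) = 99.305 + 146.333 = 245.638 mg/L·hr
F = (AUC_ev/D_ev)/(AUC_iv/D_iv) = (245.638/200)/(149/100) = 1.22819/1.49 = 0.8243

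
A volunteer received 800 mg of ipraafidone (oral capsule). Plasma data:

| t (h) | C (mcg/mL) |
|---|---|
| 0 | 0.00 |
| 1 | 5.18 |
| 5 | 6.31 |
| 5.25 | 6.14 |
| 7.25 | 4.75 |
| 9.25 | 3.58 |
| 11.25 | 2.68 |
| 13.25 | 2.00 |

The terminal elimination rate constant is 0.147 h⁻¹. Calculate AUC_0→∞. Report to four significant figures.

Trapezoidal AUC_0→13.25:
  [0→1]: (0.00+5.18)/2 × 1 = 2.59
  [1→5]: (5.18+6.31)/2 × 4 = 22.98
  [5→5.25]: (6.31+6.14)/2 × 0.25 = 1.55625
  [5.25→7.25]: (6.14+4.75)/2 × 2 = 10.89
  [7.25→9.25]: (4.75+3.58)/2 × 2 = 8.33
  [9.25→11.25]: (3.58+2.68)/2 × 2 = 6.26
  [11.25→13.25]: (2.68+2.00)/2 × 2 = 4.68
  Sum = 57.28625 mcg/mL·h
Extrapolated tail: C_last / k_e = 2.00 / 0.147 = 13.605
AUC_0→∞ = 57.28625 + 13.605 = 70.89125 mcg/mL·h

AUC = 70.89 mcg/mL·h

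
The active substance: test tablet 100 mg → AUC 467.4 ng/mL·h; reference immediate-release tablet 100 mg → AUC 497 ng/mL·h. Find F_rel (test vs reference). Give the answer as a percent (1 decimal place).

F_rel = 94.0%

F_rel = (AUC_test/D_test) / (AUC_ref/D_ref)
      = (467.4/100) / (497/100)
      = 4.674 / 4.97 = 0.9404 = 94.04%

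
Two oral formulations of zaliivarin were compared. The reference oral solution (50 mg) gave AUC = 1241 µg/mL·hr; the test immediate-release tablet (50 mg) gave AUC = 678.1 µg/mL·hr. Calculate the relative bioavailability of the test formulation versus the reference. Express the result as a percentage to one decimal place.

F_rel = (AUC_test/D_test) / (AUC_ref/D_ref)
      = (678.1/50) / (1241/50)
      = 13.562 / 24.82 = 0.5464 = 54.64%

F_rel = 54.6%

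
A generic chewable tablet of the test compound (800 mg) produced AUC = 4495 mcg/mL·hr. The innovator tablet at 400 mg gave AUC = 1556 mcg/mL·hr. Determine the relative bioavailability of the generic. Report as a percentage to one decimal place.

F_rel = (AUC_test/D_test) / (AUC_ref/D_ref)
      = (4495/800) / (1556/400)
      = 5.61875 / 3.89 = 1.4444 = 144.44%

F_rel = 144.4%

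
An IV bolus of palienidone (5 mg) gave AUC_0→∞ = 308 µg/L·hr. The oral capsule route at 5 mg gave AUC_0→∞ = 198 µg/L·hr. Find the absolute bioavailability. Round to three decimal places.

F = (AUC_ev / D_ev) / (AUC_iv / D_iv)
  = (198/5) / (308/5)
  = 39.6 / 61.6 = 0.6429

F = 0.643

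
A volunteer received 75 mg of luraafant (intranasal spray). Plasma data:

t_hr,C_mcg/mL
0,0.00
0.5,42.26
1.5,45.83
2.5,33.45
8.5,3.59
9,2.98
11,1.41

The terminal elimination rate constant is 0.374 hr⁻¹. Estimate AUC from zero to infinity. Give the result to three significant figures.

AUC = 215 mcg/mL·hr

Trapezoidal AUC_0→11:
  [0→0.5]: (0.00+42.26)/2 × 0.5 = 10.565
  [0.5→1.5]: (42.26+45.83)/2 × 1 = 44.045
  [1.5→2.5]: (45.83+33.45)/2 × 1 = 39.64
  [2.5→8.5]: (33.45+3.59)/2 × 6 = 111.12
  [8.5→9]: (3.59+2.98)/2 × 0.5 = 1.6425
  [9→11]: (2.98+1.41)/2 × 2 = 4.39
  Sum = 211.4025 mcg/mL·hr
Extrapolated tail: C_last / k_e = 1.41 / 0.374 = 3.770
AUC_0→∞ = 211.4025 + 3.770 = 215.1725 mcg/mL·hr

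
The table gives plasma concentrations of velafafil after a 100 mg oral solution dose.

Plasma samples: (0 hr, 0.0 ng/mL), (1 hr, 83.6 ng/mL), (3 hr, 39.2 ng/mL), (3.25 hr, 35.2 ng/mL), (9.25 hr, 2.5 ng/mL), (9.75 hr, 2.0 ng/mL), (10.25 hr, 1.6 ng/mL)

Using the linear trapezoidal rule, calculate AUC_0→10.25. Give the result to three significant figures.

AUC = 289 ng/mL·hr

Trapezoidal AUC_0→10.25:
  [0→1]: (0.0+83.6)/2 × 1 = 41.8
  [1→3]: (83.6+39.2)/2 × 2 = 122.8
  [3→3.25]: (39.2+35.2)/2 × 0.25 = 9.3
  [3.25→9.25]: (35.2+2.5)/2 × 6 = 113.1
  [9.25→9.75]: (2.5+2.0)/2 × 0.5 = 1.125
  [9.75→10.25]: (2.0+1.6)/2 × 0.5 = 0.9
  Sum = 289.025 ng/mL·hr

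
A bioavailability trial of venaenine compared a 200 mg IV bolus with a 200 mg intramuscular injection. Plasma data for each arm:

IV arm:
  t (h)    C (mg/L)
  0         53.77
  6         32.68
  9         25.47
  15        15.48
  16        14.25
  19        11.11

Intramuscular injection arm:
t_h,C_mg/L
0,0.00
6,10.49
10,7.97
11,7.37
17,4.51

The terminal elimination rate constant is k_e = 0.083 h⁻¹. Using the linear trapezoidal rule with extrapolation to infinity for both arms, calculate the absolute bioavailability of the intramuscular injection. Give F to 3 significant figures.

Trapezoidal AUC_0→19 (IV):
  [0→6]: (53.77+32.68)/2 × 6 = 259.35
  [6→9]: (32.68+25.47)/2 × 3 = 87.225
  [9→15]: (25.47+15.48)/2 × 6 = 122.85
  [15→16]: (15.48+14.25)/2 × 1 = 14.865
  [16→19]: (14.25+11.11)/2 × 3 = 38.04
  Sum = 522.33 mg/L·h
IV tail: 11.11/0.083 = 133.855; AUC_iv,0→∞ = 522.33 + 133.855 = 656.185 mg/L·h
Trapezoidal AUC_0→17 (intramuscular injection):
  [0→6]: (0.00+10.49)/2 × 6 = 31.47
  [6→10]: (10.49+7.97)/2 × 4 = 36.92
  [10→11]: (7.97+7.37)/2 × 1 = 7.67
  [11→17]: (7.37+4.51)/2 × 6 = 35.64
  Sum = 111.7 mg/L·h
intramuscular injection tail: 4.51/0.083 = 54.337; AUC_ev,0→∞ = 111.7 + 54.337 = 166.037 mg/L·h
F = (AUC_ev/D_ev)/(AUC_iv/D_iv) = (166.037/200)/(656.185/200) = 0.830185/3.280925 = 0.2530

F = 0.253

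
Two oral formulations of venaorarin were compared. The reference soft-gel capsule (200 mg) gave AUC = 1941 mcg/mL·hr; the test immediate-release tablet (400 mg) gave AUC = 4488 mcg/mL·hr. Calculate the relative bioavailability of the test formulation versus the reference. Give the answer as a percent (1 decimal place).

F_rel = 115.6%

F_rel = (AUC_test/D_test) / (AUC_ref/D_ref)
      = (4488/400) / (1941/200)
      = 11.22 / 9.705 = 1.1561 = 115.61%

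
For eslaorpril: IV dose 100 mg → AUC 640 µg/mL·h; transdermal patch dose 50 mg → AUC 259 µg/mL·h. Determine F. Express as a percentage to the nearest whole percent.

F = (AUC_ev / D_ev) / (AUC_iv / D_iv)
  = (259/50) / (640/100)
  = 5.18 / 6.4 = 0.8094
  = 80.94%

F = 81%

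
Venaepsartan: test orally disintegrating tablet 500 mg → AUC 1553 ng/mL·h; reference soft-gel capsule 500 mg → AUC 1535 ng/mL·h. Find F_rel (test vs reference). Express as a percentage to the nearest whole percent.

F_rel = (AUC_test/D_test) / (AUC_ref/D_ref)
      = (1553/500) / (1535/500)
      = 3.106 / 3.07 = 1.0117 = 101.17%

F_rel = 101%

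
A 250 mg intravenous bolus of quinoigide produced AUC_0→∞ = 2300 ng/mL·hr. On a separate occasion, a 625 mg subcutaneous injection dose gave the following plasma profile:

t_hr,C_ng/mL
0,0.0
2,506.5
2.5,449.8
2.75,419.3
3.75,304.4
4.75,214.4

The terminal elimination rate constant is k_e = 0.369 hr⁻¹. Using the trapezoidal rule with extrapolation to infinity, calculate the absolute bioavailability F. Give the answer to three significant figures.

Trapezoidal AUC_0→4.75 (subcutaneous injection):
  [0→2]: (0.0+506.5)/2 × 2 = 506.5
  [2→2.5]: (506.5+449.8)/2 × 0.5 = 239.075
  [2.5→2.75]: (449.8+419.3)/2 × 0.25 = 108.6375
  [2.75→3.75]: (419.3+304.4)/2 × 1 = 361.85
  [3.75→4.75]: (304.4+214.4)/2 × 1 = 259.4
  Sum = 1475.4625 ng/mL·hr
Tail: C_last/k_e = 214.4/0.369 = 581.030
AUC_0→∞ (subcutaneous injection) = 1475.4625 + 581.030 = 2056.4925 ng/mL·hr
F = (AUC_ev/D_ev)/(AUC_iv/D_iv) = (2056.4925/625)/(2300/250) = 3.290388/9.2 = 0.3577

F = 0.358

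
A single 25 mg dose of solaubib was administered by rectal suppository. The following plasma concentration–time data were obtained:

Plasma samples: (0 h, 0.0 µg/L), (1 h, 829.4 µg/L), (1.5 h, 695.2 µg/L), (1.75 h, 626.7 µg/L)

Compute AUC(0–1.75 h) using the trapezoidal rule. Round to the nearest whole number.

AUC = 961 µg/L·h

Trapezoidal AUC_0→1.75:
  [0→1]: (0.0+829.4)/2 × 1 = 414.7
  [1→1.5]: (829.4+695.2)/2 × 0.5 = 381.15
  [1.5→1.75]: (695.2+626.7)/2 × 0.25 = 165.2375
  Sum = 961.0875 µg/L·h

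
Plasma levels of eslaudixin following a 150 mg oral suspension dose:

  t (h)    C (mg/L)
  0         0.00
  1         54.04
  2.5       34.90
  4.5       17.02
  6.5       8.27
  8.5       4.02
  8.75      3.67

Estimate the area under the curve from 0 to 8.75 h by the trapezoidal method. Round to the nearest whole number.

AUC = 184 mg/L·h

Trapezoidal AUC_0→8.75:
  [0→1]: (0.00+54.04)/2 × 1 = 27.02
  [1→2.5]: (54.04+34.90)/2 × 1.5 = 66.705
  [2.5→4.5]: (34.90+17.02)/2 × 2 = 51.92
  [4.5→6.5]: (17.02+8.27)/2 × 2 = 25.29
  [6.5→8.5]: (8.27+4.02)/2 × 2 = 12.29
  [8.5→8.75]: (4.02+3.67)/2 × 0.25 = 0.96125
  Sum = 184.18625 mg/L·h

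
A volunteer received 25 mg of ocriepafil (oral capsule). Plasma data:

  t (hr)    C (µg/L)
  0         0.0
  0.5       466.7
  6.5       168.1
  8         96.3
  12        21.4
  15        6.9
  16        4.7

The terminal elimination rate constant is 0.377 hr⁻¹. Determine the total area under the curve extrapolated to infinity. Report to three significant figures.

Trapezoidal AUC_0→16:
  [0→0.5]: (0.0+466.7)/2 × 0.5 = 116.675
  [0.5→6.5]: (466.7+168.1)/2 × 6 = 1904.4
  [6.5→8]: (168.1+96.3)/2 × 1.5 = 198.3
  [8→12]: (96.3+21.4)/2 × 4 = 235.4
  [12→15]: (21.4+6.9)/2 × 3 = 42.45
  [15→16]: (6.9+4.7)/2 × 1 = 5.8
  Sum = 2503.025 µg/L·hr
Extrapolated tail: C_last / k_e = 4.7 / 0.377 = 12.467
AUC_0→∞ = 2503.025 + 12.467 = 2515.492 µg/L·hr

AUC = 2520 µg/L·hr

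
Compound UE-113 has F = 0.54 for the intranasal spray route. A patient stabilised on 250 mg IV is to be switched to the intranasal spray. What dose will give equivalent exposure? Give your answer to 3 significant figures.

D_intranasal = 463 mg

For equal systemic exposure: F × D_ev = D_iv
D_ev = D_iv / F = 250 / 0.54 = 462.963 mg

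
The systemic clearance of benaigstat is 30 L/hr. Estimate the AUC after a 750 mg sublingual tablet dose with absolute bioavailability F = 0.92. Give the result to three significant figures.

AUC_0→∞ = F × Dose / CL
        = 0.92 × 750 / 30 = 23 mg/L·hr

AUC = 23.0 mg/L·hr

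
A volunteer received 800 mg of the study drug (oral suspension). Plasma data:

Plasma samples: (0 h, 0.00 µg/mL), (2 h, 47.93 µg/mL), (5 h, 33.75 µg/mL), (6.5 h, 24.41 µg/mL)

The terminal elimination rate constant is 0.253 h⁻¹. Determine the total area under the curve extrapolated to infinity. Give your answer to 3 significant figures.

AUC = 311 µg/mL·h

Trapezoidal AUC_0→6.5:
  [0→2]: (0.00+47.93)/2 × 2 = 47.93
  [2→5]: (47.93+33.75)/2 × 3 = 122.52
  [5→6.5]: (33.75+24.41)/2 × 1.5 = 43.62
  Sum = 214.07 µg/mL·h
Extrapolated tail: C_last / k_e = 24.41 / 0.253 = 96.482
AUC_0→∞ = 214.07 + 96.482 = 310.552 µg/mL·h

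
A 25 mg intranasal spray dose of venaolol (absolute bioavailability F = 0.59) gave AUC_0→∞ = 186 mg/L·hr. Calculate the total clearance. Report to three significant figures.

CL = 0.0793 L/hr

CL = F × Dose / AUC_0→∞
   = 0.59 × 25 / 186 = 0.0793011 L/hr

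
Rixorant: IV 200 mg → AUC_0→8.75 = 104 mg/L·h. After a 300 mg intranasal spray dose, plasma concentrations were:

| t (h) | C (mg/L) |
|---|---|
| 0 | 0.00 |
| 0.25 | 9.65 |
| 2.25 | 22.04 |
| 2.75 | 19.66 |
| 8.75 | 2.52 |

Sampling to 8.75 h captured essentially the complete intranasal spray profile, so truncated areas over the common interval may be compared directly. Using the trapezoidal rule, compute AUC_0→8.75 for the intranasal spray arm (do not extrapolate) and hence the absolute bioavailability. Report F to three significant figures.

Trapezoidal AUC_0→8.75 (intranasal spray):
  [0→0.25]: (0.00+9.65)/2 × 0.25 = 1.20625
  [0.25→2.25]: (9.65+22.04)/2 × 2 = 31.69
  [2.25→2.75]: (22.04+19.66)/2 × 0.5 = 10.425
  [2.75→8.75]: (19.66+2.52)/2 × 6 = 66.54
  Sum = 109.86125 mg/L·h
F = (AUC_ev/D_ev)/(AUC_iv/D_iv) = (109.86125/300)/(104/200) = 0.366204/0.52 = 0.7042

F = 0.704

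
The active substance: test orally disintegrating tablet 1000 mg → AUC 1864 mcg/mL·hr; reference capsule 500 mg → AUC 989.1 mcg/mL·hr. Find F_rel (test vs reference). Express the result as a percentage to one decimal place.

F_rel = 94.2%

F_rel = (AUC_test/D_test) / (AUC_ref/D_ref)
      = (1864/1000) / (989.1/500)
      = 1.864 / 1.9782 = 0.9423 = 94.23%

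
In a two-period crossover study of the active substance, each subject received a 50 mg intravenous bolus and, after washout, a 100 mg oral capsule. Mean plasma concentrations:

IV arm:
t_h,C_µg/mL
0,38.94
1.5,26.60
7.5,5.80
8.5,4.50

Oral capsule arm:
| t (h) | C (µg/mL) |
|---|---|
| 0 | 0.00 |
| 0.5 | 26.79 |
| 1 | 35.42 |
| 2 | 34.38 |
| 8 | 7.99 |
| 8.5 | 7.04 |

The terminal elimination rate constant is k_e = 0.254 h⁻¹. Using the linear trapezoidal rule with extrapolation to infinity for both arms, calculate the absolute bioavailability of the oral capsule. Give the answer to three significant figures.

Trapezoidal AUC_0→8.5 (IV):
  [0→1.5]: (38.94+26.60)/2 × 1.5 = 49.155
  [1.5→7.5]: (26.60+5.80)/2 × 6 = 97.2
  [7.5→8.5]: (5.80+4.50)/2 × 1 = 5.15
  Sum = 151.505 µg/mL·h
IV tail: 4.50/0.254 = 17.717; AUC_iv,0→∞ = 151.505 + 17.717 = 169.222 µg/mL·h
Trapezoidal AUC_0→8.5 (oral capsule):
  [0→0.5]: (0.00+26.79)/2 × 0.5 = 6.6975
  [0.5→1]: (26.79+35.42)/2 × 0.5 = 15.5525
  [1→2]: (35.42+34.38)/2 × 1 = 34.9
  [2→8]: (34.38+7.99)/2 × 6 = 127.11
  [8→8.5]: (7.99+7.04)/2 × 0.5 = 3.7575
  Sum = 188.0175 µg/mL·h
oral capsule tail: 7.04/0.254 = 27.717; AUC_ev,0→∞ = 188.0175 + 27.717 = 215.7345 µg/mL·h
F = (AUC_ev/D_ev)/(AUC_iv/D_iv) = (215.7345/100)/(169.222/50) = 2.157345/3.38444 = 0.6374

F = 0.637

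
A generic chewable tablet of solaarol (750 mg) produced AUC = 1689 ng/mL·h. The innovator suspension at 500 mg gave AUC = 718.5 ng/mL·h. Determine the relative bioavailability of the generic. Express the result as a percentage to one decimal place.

F_rel = 156.7%

F_rel = (AUC_test/D_test) / (AUC_ref/D_ref)
      = (1689/750) / (718.5/500)
      = 2.252 / 1.437 = 1.5672 = 156.72%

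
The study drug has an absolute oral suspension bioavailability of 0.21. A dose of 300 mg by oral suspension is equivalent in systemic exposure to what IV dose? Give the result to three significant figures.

D_iv = 63.0 mg

Systemic exposure from an extravascular dose = F × D_ev, so the equivalent IV dose is F × D_ev.
D_iv = F × D_ev = 0.21 × 300 = 63 mg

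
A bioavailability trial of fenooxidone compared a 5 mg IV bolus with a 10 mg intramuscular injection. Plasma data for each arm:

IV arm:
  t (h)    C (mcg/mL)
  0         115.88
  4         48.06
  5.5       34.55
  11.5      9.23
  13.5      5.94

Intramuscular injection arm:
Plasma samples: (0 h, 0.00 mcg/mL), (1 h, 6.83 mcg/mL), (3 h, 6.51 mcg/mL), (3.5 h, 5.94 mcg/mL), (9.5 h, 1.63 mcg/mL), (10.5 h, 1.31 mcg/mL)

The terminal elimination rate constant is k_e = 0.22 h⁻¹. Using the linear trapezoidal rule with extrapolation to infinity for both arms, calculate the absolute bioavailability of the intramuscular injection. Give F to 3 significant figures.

F = 0.0444

Trapezoidal AUC_0→13.5 (IV):
  [0→4]: (115.88+48.06)/2 × 4 = 327.88
  [4→5.5]: (48.06+34.55)/2 × 1.5 = 61.9575
  [5.5→11.5]: (34.55+9.23)/2 × 6 = 131.34
  [11.5→13.5]: (9.23+5.94)/2 × 2 = 15.17
  Sum = 536.3475 mcg/mL·h
IV tail: 5.94/0.22 = 27.000; AUC_iv,0→∞ = 536.3475 + 27.000 = 563.3475 mcg/mL·h
Trapezoidal AUC_0→10.5 (intramuscular injection):
  [0→1]: (0.00+6.83)/2 × 1 = 3.415
  [1→3]: (6.83+6.51)/2 × 2 = 13.34
  [3→3.5]: (6.51+5.94)/2 × 0.5 = 3.1125
  [3.5→9.5]: (5.94+1.63)/2 × 6 = 22.71
  [9.5→10.5]: (1.63+1.31)/2 × 1 = 1.47
  Sum = 44.0475 mcg/mL·h
intramuscular injection tail: 1.31/0.22 = 5.955; AUC_ev,0→∞ = 44.0475 + 5.955 = 50.0025 mcg/mL·h
F = (AUC_ev/D_ev)/(AUC_iv/D_iv) = (50.0025/10)/(563.3475/5) = 5.00025/112.6695 = 0.0444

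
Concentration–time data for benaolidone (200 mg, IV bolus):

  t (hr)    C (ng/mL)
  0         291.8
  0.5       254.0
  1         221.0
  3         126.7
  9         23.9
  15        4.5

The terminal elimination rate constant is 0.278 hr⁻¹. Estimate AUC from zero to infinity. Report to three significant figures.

Trapezoidal AUC_0→15:
  [0→0.5]: (291.8+254.0)/2 × 0.5 = 136.45
  [0.5→1]: (254.0+221.0)/2 × 0.5 = 118.75
  [1→3]: (221.0+126.7)/2 × 2 = 347.7
  [3→9]: (126.7+23.9)/2 × 6 = 451.8
  [9→15]: (23.9+4.5)/2 × 6 = 85.2
  Sum = 1139.9 ng/mL·hr
Extrapolated tail: C_last / k_e = 4.5 / 0.278 = 16.187
AUC_0→∞ = 1139.9 + 16.187 = 1156.087 ng/mL·hr

AUC = 1160 ng/mL·hr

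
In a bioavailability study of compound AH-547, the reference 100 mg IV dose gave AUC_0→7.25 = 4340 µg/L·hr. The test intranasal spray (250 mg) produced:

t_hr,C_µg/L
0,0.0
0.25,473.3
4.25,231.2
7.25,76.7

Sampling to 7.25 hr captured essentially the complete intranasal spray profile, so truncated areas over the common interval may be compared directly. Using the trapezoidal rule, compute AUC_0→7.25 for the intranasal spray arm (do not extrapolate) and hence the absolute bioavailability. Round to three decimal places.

F = 0.178

Trapezoidal AUC_0→7.25 (intranasal spray):
  [0→0.25]: (0.0+473.3)/2 × 0.25 = 59.1625
  [0.25→4.25]: (473.3+231.2)/2 × 4 = 1409.0
  [4.25→7.25]: (231.2+76.7)/2 × 3 = 461.85
  Sum = 1930.0125 µg/L·hr
F = (AUC_ev/D_ev)/(AUC_iv/D_iv) = (1930.0125/250)/(4340/100) = 7.72005/43.4 = 0.1779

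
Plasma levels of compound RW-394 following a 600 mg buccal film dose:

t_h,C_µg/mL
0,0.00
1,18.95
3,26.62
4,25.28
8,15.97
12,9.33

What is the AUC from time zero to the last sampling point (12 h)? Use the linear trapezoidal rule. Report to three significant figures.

AUC = 214 µg/mL·h

Trapezoidal AUC_0→12:
  [0→1]: (0.00+18.95)/2 × 1 = 9.475
  [1→3]: (18.95+26.62)/2 × 2 = 45.57
  [3→4]: (26.62+25.28)/2 × 1 = 25.95
  [4→8]: (25.28+15.97)/2 × 4 = 82.5
  [8→12]: (15.97+9.33)/2 × 4 = 50.6
  Sum = 214.095 µg/mL·h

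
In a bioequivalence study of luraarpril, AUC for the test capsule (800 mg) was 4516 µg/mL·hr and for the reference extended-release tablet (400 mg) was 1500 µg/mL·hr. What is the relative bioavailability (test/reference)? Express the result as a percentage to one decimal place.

F_rel = 150.5%

F_rel = (AUC_test/D_test) / (AUC_ref/D_ref)
      = (4516/800) / (1500/400)
      = 5.645 / 3.75 = 1.5053 = 150.53%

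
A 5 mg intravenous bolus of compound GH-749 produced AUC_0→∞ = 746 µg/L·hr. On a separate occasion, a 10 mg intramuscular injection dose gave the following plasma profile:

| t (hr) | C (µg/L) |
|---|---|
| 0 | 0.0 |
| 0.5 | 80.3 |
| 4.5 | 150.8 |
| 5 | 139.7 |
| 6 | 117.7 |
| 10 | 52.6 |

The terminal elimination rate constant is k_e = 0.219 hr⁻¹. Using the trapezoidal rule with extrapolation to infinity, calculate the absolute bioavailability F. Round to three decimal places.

Trapezoidal AUC_0→10 (intramuscular injection):
  [0→0.5]: (0.0+80.3)/2 × 0.5 = 20.075
  [0.5→4.5]: (80.3+150.8)/2 × 4 = 462.2
  [4.5→5]: (150.8+139.7)/2 × 0.5 = 72.625
  [5→6]: (139.7+117.7)/2 × 1 = 128.7
  [6→10]: (117.7+52.6)/2 × 4 = 340.6
  Sum = 1024.2 µg/L·hr
Tail: C_last/k_e = 52.6/0.219 = 240.183
AUC_0→∞ (intramuscular injection) = 1024.2 + 240.183 = 1264.383 µg/L·hr
F = (AUC_ev/D_ev)/(AUC_iv/D_iv) = (1264.383/10)/(746/5) = 126.4383/149.2 = 0.8474

F = 0.847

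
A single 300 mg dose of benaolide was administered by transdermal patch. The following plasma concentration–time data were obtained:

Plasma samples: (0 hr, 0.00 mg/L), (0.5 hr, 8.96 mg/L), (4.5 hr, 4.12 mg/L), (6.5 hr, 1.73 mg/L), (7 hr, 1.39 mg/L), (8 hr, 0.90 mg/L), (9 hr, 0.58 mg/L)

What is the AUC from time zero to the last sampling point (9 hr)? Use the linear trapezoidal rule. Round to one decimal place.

Trapezoidal AUC_0→9:
  [0→0.5]: (0.00+8.96)/2 × 0.5 = 2.24
  [0.5→4.5]: (8.96+4.12)/2 × 4 = 26.16
  [4.5→6.5]: (4.12+1.73)/2 × 2 = 5.85
  [6.5→7]: (1.73+1.39)/2 × 0.5 = 0.78
  [7→8]: (1.39+0.90)/2 × 1 = 1.145
  [8→9]: (0.90+0.58)/2 × 1 = 0.74
  Sum = 36.915 mg/L·hr

AUC = 36.9 mg/L·hr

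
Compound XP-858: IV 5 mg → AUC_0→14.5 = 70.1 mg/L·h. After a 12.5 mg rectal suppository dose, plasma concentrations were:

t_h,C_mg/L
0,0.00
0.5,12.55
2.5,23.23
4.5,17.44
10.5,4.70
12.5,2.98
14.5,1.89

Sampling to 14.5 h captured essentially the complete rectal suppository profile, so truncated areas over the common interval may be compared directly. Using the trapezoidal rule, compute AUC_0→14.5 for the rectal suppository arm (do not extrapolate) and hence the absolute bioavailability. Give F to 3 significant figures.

Trapezoidal AUC_0→14.5 (rectal suppository):
  [0→0.5]: (0.00+12.55)/2 × 0.5 = 3.1375
  [0.5→2.5]: (12.55+23.23)/2 × 2 = 35.78
  [2.5→4.5]: (23.23+17.44)/2 × 2 = 40.67
  [4.5→10.5]: (17.44+4.70)/2 × 6 = 66.42
  [10.5→12.5]: (4.70+2.98)/2 × 2 = 7.68
  [12.5→14.5]: (2.98+1.89)/2 × 2 = 4.87
  Sum = 158.5575 mg/L·h
F = (AUC_ev/D_ev)/(AUC_iv/D_iv) = (158.5575/12.5)/(70.1/5) = 12.6846/14.02 = 0.9048

F = 0.905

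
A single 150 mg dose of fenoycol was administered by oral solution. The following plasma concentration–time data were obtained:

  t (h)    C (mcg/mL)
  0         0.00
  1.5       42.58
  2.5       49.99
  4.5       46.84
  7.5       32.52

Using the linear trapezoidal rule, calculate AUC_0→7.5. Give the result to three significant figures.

Trapezoidal AUC_0→7.5:
  [0→1.5]: (0.00+42.58)/2 × 1.5 = 31.935
  [1.5→2.5]: (42.58+49.99)/2 × 1 = 46.285
  [2.5→4.5]: (49.99+46.84)/2 × 2 = 96.83
  [4.5→7.5]: (46.84+32.52)/2 × 3 = 119.04
  Sum = 294.09 mcg/mL·h

AUC = 294 mcg/mL·h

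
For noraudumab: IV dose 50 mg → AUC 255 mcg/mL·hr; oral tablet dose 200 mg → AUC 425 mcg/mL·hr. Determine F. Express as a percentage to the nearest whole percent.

F = 42%

F = (AUC_ev / D_ev) / (AUC_iv / D_iv)
  = (425/200) / (255/50)
  = 2.125 / 5.1 = 0.4167
  = 41.67%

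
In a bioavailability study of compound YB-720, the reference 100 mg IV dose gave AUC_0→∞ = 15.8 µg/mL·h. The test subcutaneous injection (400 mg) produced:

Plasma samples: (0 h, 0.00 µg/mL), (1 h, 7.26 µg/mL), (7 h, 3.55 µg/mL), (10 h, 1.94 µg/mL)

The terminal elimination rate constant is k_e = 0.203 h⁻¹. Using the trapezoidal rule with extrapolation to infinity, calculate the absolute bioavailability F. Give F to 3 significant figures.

Trapezoidal AUC_0→10 (subcutaneous injection):
  [0→1]: (0.00+7.26)/2 × 1 = 3.63
  [1→7]: (7.26+3.55)/2 × 6 = 32.43
  [7→10]: (3.55+1.94)/2 × 3 = 8.235
  Sum = 44.295 µg/mL·h
Tail: C_last/k_e = 1.94/0.203 = 9.557
AUC_0→∞ (subcutaneous injection) = 44.295 + 9.557 = 53.852 µg/mL·h
F = (AUC_ev/D_ev)/(AUC_iv/D_iv) = (53.852/400)/(15.8/100) = 0.13463/0.158 = 0.8521

F = 0.852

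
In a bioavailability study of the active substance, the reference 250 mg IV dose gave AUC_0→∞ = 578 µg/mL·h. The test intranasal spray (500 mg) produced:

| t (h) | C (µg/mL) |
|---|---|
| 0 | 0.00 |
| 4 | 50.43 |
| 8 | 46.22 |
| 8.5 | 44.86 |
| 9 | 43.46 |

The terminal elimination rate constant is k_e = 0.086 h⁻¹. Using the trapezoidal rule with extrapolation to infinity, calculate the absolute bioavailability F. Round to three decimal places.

Trapezoidal AUC_0→9 (intranasal spray):
  [0→4]: (0.00+50.43)/2 × 4 = 100.86
  [4→8]: (50.43+46.22)/2 × 4 = 193.3
  [8→8.5]: (46.22+44.86)/2 × 0.5 = 22.77
  [8.5→9]: (44.86+43.46)/2 × 0.5 = 22.08
  Sum = 339.01 µg/mL·h
Tail: C_last/k_e = 43.46/0.086 = 505.349
AUC_0→∞ (intranasal spray) = 339.01 + 505.349 = 844.359 µg/mL·h
F = (AUC_ev/D_ev)/(AUC_iv/D_iv) = (844.359/500)/(578/250) = 1.688718/2.312 = 0.7304

F = 0.730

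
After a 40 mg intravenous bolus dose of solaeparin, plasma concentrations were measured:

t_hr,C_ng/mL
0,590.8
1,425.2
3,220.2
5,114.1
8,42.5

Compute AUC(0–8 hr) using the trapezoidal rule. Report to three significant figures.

Trapezoidal AUC_0→8:
  [0→1]: (590.8+425.2)/2 × 1 = 508.0
  [1→3]: (425.2+220.2)/2 × 2 = 645.4
  [3→5]: (220.2+114.1)/2 × 2 = 334.3
  [5→8]: (114.1+42.5)/2 × 3 = 234.9
  Sum = 1722.6 ng/mL·hr

AUC = 1720 ng/mL·hr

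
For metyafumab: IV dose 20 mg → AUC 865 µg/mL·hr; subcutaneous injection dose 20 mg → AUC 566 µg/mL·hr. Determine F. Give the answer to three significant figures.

F = 0.654

F = (AUC_ev / D_ev) / (AUC_iv / D_iv)
  = (566/20) / (865/20)
  = 28.3 / 43.25 = 0.6543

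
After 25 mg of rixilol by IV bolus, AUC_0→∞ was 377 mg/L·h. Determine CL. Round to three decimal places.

CL = 0.066 L/h

CL = Dose_iv / AUC_0→∞
   = 25 / 377 = 0.066313 L/h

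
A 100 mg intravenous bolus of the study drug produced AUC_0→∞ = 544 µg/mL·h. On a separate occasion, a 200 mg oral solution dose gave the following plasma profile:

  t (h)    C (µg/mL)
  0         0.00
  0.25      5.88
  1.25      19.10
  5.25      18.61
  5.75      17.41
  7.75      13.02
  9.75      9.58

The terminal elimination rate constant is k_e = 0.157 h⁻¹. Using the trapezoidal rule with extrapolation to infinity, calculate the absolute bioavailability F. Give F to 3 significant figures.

Trapezoidal AUC_0→9.75 (oral solution):
  [0→0.25]: (0.00+5.88)/2 × 0.25 = 0.735
  [0.25→1.25]: (5.88+19.10)/2 × 1 = 12.49
  [1.25→5.25]: (19.10+18.61)/2 × 4 = 75.42
  [5.25→5.75]: (18.61+17.41)/2 × 0.5 = 9.005
  [5.75→7.75]: (17.41+13.02)/2 × 2 = 30.43
  [7.75→9.75]: (13.02+9.58)/2 × 2 = 22.6
  Sum = 150.68 µg/mL·h
Tail: C_last/k_e = 9.58/0.157 = 61.019
AUC_0→∞ (oral solution) = 150.68 + 61.019 = 211.699 µg/mL·h
F = (AUC_ev/D_ev)/(AUC_iv/D_iv) = (211.699/200)/(544/100) = 1.058495/5.44 = 0.1946

F = 0.195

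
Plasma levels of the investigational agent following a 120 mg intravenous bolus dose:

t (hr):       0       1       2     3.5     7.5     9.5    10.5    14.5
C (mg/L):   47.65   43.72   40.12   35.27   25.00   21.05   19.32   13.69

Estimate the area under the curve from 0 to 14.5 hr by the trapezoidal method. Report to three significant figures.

AUC = 397 mg/L·hr

Trapezoidal AUC_0→14.5:
  [0→1]: (47.65+43.72)/2 × 1 = 45.685
  [1→2]: (43.72+40.12)/2 × 1 = 41.92
  [2→3.5]: (40.12+35.27)/2 × 1.5 = 56.5425
  [3.5→7.5]: (35.27+25.00)/2 × 4 = 120.54
  [7.5→9.5]: (25.00+21.05)/2 × 2 = 46.05
  [9.5→10.5]: (21.05+19.32)/2 × 1 = 20.185
  [10.5→14.5]: (19.32+13.69)/2 × 4 = 66.02
  Sum = 396.9425 mg/L·hr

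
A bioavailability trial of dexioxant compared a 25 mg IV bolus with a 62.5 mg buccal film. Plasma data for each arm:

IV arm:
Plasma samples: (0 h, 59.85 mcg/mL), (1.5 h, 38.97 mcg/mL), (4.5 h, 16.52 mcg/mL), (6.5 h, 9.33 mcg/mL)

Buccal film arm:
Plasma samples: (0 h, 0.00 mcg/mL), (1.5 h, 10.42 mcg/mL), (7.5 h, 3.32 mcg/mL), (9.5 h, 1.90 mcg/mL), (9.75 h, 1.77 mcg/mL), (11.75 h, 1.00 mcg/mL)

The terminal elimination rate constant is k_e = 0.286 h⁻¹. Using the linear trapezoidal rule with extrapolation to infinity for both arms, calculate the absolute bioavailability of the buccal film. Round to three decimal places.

Trapezoidal AUC_0→6.5 (IV):
  [0→1.5]: (59.85+38.97)/2 × 1.5 = 74.115
  [1.5→4.5]: (38.97+16.52)/2 × 3 = 83.235
  [4.5→6.5]: (16.52+9.33)/2 × 2 = 25.85
  Sum = 183.2 mcg/mL·h
IV tail: 9.33/0.286 = 32.622; AUC_iv,0→∞ = 183.2 + 32.622 = 215.822 mcg/mL·h
Trapezoidal AUC_0→11.75 (buccal film):
  [0→1.5]: (0.00+10.42)/2 × 1.5 = 7.815
  [1.5→7.5]: (10.42+3.32)/2 × 6 = 41.22
  [7.5→9.5]: (3.32+1.90)/2 × 2 = 5.22
  [9.5→9.75]: (1.90+1.77)/2 × 0.25 = 0.45875
  [9.75→11.75]: (1.77+1.00)/2 × 2 = 2.77
  Sum = 57.48375 mcg/mL·h
buccal film tail: 1.00/0.286 = 3.497; AUC_ev,0→∞ = 57.48375 + 3.497 = 60.98075 mcg/mL·h
F = (AUC_ev/D_ev)/(AUC_iv/D_iv) = (60.98075/62.5)/(215.822/25) = 0.975692/8.63288 = 0.1130

F = 0.113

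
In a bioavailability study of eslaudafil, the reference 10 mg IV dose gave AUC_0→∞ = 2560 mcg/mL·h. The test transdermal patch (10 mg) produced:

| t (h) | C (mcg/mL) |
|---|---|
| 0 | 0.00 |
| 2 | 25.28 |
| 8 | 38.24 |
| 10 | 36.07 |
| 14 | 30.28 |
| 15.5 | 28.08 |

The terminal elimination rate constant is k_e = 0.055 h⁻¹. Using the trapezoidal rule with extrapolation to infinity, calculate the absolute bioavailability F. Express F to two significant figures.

Trapezoidal AUC_0→15.5 (transdermal patch):
  [0→2]: (0.00+25.28)/2 × 2 = 25.28
  [2→8]: (25.28+38.24)/2 × 6 = 190.56
  [8→10]: (38.24+36.07)/2 × 2 = 74.31
  [10→14]: (36.07+30.28)/2 × 4 = 132.7
  [14→15.5]: (30.28+28.08)/2 × 1.5 = 43.77
  Sum = 466.62 mcg/mL·h
Tail: C_last/k_e = 28.08/0.055 = 510.545
AUC_0→∞ (transdermal patch) = 466.62 + 510.545 = 977.165 mcg/mL·h
F = (AUC_ev/D_ev)/(AUC_iv/D_iv) = (977.165/10)/(2560/10) = 97.7165/256 = 0.3817

F = 0.38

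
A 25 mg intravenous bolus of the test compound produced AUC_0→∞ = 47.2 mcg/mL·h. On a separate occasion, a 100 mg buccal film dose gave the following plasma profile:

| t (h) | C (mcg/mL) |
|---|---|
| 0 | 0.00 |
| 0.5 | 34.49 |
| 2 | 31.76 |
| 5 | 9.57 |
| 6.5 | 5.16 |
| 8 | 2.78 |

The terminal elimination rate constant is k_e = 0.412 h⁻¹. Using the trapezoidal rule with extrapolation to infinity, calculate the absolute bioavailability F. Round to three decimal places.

F = 0.763

Trapezoidal AUC_0→8 (buccal film):
  [0→0.5]: (0.00+34.49)/2 × 0.5 = 8.6225
  [0.5→2]: (34.49+31.76)/2 × 1.5 = 49.6875
  [2→5]: (31.76+9.57)/2 × 3 = 61.995
  [5→6.5]: (9.57+5.16)/2 × 1.5 = 11.0475
  [6.5→8]: (5.16+2.78)/2 × 1.5 = 5.955
  Sum = 137.3075 mcg/mL·h
Tail: C_last/k_e = 2.78/0.412 = 6.748
AUC_0→∞ (buccal film) = 137.3075 + 6.748 = 144.0555 mcg/mL·h
F = (AUC_ev/D_ev)/(AUC_iv/D_iv) = (144.0555/100)/(47.2/25) = 1.440555/1.888 = 0.7630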